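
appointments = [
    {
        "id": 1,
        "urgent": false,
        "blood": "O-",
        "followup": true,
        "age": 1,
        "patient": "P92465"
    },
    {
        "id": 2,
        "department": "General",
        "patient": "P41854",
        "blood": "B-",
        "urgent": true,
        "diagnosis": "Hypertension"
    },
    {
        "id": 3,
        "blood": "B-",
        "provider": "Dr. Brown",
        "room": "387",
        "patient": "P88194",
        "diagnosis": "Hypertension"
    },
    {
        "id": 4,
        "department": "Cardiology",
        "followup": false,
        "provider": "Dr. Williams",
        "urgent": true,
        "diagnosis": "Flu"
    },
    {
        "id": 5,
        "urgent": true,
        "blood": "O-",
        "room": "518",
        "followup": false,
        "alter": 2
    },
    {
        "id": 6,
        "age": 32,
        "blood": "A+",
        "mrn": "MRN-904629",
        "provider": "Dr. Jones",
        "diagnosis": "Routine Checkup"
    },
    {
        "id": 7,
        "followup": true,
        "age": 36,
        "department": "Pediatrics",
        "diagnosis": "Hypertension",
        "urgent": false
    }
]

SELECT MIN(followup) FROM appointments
False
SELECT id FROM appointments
[1, 2, 3, 4, 5, 6, 7]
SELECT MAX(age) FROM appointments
36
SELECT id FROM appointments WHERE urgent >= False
[1, 2, 4, 5, 7]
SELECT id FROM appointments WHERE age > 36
[]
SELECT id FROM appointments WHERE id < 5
[1, 2, 3, 4]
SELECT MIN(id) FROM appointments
1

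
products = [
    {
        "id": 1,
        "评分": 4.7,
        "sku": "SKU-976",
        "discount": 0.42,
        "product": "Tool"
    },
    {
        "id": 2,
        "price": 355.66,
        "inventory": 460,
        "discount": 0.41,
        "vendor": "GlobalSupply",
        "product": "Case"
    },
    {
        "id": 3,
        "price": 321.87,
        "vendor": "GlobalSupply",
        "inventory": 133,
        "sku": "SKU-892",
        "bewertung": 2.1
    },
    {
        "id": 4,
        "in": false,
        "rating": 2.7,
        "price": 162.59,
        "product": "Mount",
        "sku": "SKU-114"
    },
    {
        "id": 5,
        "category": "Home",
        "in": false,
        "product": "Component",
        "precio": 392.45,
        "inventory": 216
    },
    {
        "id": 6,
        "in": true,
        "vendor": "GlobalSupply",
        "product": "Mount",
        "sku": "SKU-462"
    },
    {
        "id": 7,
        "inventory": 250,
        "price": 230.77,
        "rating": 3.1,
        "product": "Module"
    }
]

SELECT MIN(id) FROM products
1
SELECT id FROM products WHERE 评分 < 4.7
[]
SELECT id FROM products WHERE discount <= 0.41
[2]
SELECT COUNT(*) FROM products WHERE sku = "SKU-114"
1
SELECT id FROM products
[1, 2, 3, 4, 5, 6, 7]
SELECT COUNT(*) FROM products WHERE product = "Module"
1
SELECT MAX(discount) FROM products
0.42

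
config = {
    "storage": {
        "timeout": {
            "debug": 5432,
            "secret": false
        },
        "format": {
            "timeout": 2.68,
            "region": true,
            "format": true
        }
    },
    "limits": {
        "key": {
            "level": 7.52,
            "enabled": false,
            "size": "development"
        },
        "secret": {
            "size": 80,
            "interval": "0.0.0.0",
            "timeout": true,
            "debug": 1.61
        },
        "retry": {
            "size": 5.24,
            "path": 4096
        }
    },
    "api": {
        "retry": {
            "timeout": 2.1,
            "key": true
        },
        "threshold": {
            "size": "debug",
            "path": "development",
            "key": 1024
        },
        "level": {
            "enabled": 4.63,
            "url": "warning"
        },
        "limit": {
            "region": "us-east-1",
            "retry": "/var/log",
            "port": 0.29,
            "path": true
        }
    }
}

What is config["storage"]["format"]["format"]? True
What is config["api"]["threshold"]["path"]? "development"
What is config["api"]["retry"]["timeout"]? 2.1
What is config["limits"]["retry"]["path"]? 4096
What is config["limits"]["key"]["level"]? 7.52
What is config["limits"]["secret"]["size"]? 80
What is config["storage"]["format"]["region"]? True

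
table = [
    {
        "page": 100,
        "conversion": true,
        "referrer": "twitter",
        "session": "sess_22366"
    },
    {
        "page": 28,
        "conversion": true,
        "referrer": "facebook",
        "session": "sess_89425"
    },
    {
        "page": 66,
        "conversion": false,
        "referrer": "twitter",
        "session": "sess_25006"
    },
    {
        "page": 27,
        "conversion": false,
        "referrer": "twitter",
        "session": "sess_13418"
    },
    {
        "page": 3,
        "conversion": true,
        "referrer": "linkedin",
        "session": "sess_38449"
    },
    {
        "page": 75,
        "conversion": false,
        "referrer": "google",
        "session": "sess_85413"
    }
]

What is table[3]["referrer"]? "twitter"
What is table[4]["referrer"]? "linkedin"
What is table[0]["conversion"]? True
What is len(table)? 6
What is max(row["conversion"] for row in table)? True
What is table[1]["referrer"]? "facebook"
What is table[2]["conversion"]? False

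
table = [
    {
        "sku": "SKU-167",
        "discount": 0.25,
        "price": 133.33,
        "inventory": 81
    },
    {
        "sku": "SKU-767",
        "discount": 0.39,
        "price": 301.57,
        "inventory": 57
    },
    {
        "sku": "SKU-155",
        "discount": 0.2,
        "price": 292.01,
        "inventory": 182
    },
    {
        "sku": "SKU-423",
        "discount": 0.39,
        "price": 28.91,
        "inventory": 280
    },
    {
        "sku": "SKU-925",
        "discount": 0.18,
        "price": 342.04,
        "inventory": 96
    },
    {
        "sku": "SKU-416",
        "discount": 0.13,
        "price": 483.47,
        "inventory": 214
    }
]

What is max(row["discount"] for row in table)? 0.39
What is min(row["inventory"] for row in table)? 57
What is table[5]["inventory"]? 214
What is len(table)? 6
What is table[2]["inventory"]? 182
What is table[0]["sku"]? "SKU-167"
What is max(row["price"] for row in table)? 483.47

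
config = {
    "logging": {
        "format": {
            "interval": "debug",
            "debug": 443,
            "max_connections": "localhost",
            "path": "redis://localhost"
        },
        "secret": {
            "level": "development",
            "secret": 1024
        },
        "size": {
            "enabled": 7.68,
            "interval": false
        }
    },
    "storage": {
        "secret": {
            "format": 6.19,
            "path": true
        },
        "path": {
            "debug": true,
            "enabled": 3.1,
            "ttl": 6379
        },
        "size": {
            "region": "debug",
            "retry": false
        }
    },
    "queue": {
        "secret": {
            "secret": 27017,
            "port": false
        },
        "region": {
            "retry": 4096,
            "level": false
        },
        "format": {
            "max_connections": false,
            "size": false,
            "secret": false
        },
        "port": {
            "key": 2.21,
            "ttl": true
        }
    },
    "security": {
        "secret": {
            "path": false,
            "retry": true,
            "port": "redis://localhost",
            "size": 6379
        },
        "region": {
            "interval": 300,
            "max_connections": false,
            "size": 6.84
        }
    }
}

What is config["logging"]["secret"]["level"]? "development"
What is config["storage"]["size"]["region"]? "debug"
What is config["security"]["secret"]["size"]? 6379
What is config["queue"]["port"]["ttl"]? True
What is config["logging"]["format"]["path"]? "redis://localhost"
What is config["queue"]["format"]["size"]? False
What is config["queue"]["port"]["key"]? 2.21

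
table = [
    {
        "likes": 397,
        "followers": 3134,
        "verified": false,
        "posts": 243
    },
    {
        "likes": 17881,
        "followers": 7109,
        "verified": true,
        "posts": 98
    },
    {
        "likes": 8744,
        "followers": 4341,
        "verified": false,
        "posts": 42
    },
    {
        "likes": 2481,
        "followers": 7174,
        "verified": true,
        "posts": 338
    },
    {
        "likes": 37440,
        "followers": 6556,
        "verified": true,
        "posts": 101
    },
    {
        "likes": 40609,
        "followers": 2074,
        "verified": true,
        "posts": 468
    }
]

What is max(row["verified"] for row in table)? True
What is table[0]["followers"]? 3134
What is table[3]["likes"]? 2481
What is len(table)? 6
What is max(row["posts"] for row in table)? 468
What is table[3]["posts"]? 338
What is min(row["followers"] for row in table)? 2074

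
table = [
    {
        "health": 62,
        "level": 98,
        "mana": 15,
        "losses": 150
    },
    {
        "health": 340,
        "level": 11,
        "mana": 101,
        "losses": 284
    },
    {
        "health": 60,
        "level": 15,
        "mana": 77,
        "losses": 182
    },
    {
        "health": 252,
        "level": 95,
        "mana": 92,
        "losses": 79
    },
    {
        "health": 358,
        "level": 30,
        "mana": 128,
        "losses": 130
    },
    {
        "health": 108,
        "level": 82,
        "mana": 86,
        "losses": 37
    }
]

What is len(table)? 6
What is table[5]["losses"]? 37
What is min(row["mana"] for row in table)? 15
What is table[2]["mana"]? 77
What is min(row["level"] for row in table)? 11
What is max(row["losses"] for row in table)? 284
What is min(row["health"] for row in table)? 60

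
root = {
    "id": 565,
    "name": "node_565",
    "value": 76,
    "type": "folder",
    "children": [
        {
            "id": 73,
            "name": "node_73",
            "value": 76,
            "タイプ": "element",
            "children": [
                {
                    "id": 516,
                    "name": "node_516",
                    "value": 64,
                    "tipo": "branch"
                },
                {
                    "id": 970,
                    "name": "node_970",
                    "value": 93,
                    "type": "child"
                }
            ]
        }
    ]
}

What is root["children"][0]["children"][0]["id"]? 516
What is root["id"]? 565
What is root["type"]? "folder"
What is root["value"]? 76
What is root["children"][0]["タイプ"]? "element"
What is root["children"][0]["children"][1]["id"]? 970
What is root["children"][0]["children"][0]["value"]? 64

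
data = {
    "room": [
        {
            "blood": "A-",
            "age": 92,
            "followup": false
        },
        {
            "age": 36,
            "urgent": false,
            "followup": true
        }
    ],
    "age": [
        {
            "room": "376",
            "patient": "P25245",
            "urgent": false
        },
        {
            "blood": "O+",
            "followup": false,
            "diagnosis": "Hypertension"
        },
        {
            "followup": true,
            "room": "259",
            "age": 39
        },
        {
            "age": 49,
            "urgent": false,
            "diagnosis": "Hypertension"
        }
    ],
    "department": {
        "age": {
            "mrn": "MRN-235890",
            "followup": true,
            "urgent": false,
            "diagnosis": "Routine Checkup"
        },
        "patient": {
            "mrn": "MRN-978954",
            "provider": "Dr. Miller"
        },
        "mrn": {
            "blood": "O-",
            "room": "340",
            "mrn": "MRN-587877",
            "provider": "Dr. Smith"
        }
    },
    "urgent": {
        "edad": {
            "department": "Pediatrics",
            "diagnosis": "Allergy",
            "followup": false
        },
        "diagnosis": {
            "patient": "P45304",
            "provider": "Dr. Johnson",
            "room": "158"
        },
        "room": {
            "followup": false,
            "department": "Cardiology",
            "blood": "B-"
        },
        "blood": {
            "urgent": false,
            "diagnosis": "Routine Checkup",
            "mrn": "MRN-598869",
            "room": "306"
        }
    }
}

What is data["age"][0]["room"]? "376"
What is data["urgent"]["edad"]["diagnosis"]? "Allergy"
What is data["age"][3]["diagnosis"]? "Hypertension"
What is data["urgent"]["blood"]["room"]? "306"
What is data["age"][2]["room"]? "259"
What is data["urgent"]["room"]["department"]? "Cardiology"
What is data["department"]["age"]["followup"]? True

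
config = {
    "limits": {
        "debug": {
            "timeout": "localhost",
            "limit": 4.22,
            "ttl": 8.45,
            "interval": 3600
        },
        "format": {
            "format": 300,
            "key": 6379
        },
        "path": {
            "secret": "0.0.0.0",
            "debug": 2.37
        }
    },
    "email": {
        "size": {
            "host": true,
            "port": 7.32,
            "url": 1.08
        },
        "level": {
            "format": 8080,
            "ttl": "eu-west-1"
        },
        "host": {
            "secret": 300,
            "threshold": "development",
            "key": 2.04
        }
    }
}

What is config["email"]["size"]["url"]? 1.08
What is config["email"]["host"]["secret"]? 300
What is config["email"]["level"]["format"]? 8080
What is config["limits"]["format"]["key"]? 6379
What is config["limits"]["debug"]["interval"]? 3600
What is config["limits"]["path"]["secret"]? "0.0.0.0"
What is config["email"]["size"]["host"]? True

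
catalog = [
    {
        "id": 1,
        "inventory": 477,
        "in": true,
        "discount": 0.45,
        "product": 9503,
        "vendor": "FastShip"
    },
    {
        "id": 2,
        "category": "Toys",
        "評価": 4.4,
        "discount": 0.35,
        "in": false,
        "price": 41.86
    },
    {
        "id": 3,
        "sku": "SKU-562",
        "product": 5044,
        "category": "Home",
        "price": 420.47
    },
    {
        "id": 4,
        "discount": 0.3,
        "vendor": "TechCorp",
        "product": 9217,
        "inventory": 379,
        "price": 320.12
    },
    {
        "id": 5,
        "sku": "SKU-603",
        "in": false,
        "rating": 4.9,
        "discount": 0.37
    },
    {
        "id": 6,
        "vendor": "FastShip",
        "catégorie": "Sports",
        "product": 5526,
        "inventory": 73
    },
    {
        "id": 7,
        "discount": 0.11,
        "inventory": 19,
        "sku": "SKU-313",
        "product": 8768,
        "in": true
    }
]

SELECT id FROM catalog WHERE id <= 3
[1, 2, 3]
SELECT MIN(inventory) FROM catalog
19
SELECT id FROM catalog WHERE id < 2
[1]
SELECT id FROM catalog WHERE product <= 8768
[3, 6, 7]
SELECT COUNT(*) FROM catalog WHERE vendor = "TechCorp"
1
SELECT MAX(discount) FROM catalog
0.45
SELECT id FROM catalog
[1, 2, 3, 4, 5, 6, 7]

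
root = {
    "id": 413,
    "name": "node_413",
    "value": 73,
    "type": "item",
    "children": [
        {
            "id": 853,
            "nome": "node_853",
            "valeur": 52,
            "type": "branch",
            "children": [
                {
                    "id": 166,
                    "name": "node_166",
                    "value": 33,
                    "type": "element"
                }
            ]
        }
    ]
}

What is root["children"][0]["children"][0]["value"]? 33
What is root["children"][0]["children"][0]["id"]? 166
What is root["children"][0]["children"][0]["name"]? "node_166"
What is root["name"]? "node_413"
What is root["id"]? 413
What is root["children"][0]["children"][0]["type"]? "element"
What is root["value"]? 73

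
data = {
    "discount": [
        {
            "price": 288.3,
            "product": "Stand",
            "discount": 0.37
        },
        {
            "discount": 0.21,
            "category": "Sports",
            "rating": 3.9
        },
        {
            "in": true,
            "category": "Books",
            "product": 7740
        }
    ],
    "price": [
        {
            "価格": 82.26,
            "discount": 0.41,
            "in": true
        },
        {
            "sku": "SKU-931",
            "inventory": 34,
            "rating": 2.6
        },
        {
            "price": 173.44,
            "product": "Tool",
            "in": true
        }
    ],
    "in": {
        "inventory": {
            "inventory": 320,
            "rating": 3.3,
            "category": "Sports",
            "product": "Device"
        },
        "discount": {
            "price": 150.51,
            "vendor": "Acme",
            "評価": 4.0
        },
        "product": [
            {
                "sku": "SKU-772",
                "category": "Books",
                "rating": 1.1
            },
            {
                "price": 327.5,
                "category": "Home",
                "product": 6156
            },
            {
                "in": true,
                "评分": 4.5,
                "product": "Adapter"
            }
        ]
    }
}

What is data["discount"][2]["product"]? 7740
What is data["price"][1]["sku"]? "SKU-931"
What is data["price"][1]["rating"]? 2.6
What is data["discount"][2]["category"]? "Books"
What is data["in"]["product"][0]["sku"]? "SKU-772"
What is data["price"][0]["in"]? True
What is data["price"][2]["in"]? True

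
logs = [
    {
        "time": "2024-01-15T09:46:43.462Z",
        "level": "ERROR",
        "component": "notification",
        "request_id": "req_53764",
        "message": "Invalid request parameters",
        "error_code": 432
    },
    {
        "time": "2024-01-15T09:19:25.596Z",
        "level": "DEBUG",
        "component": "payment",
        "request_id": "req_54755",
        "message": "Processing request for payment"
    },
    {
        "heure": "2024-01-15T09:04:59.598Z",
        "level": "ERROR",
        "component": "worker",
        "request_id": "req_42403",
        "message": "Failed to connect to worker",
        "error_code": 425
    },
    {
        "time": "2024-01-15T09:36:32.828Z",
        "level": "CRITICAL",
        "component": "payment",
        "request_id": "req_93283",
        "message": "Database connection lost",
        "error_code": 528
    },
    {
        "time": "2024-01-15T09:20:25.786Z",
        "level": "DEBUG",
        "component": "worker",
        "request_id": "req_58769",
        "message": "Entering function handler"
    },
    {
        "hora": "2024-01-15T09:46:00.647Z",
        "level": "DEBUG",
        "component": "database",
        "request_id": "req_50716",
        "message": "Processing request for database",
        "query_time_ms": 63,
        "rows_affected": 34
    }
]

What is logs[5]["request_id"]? "req_50716"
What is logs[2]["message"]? "Failed to connect to worker"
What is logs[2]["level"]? "ERROR"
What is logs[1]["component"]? "payment"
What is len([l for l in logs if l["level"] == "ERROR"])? 2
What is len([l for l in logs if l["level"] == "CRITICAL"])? 1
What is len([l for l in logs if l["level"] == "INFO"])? 0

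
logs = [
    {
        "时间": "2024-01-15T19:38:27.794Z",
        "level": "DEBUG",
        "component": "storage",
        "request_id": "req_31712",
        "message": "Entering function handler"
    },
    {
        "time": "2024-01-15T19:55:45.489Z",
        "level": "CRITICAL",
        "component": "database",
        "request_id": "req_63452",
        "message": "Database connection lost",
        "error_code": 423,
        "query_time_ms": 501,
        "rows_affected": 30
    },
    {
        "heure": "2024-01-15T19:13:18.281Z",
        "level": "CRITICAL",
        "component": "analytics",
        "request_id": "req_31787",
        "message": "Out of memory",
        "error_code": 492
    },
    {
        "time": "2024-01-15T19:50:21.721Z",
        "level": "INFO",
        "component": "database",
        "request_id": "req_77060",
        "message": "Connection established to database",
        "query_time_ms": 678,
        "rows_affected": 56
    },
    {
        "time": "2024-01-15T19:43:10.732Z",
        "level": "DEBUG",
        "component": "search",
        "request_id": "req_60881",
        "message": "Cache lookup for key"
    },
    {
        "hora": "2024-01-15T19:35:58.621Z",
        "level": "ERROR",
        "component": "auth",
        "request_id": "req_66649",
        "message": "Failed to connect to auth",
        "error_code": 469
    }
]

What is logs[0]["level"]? "DEBUG"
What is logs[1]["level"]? "CRITICAL"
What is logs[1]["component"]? "database"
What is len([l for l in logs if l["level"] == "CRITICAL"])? 2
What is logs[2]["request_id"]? "req_31787"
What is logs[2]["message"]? "Out of memory"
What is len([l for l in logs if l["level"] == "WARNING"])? 0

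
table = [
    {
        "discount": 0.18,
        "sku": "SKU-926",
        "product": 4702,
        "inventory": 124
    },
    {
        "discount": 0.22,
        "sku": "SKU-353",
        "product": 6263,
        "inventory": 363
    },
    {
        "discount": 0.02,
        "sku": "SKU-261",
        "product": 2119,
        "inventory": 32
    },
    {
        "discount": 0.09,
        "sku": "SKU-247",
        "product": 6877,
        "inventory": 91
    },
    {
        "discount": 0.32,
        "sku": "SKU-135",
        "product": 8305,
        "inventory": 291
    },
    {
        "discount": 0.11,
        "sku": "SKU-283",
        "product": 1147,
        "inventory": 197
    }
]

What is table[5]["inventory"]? 197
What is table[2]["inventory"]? 32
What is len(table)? 6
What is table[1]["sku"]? "SKU-353"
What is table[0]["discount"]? 0.18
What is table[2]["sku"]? "SKU-261"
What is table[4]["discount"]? 0.32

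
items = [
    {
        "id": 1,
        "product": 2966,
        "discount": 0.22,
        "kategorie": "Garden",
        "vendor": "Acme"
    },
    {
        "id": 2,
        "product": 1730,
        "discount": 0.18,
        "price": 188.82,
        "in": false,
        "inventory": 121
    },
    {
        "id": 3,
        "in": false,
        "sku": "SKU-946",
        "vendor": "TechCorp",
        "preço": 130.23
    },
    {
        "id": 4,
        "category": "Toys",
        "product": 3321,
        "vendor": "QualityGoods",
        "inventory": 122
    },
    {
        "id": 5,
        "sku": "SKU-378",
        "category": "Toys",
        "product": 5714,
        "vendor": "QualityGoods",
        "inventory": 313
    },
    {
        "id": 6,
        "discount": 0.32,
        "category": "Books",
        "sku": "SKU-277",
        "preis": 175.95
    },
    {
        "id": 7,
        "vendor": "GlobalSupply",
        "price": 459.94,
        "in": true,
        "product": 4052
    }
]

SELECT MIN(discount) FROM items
0.18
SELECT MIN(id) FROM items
1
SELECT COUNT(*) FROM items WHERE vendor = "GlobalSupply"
1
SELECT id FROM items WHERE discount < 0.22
[2]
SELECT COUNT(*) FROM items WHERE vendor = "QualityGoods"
2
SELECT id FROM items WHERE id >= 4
[4, 5, 6, 7]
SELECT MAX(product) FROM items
5714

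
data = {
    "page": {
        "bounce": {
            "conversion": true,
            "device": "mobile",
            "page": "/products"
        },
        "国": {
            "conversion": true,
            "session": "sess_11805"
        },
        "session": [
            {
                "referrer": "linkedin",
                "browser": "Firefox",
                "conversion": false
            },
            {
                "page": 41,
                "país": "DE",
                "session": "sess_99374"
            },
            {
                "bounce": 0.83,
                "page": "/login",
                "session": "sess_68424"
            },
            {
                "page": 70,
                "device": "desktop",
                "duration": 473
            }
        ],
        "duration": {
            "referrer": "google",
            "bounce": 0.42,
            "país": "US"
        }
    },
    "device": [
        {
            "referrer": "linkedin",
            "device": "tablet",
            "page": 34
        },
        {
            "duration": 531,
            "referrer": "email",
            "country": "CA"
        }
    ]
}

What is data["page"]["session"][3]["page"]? 70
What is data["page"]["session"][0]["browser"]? "Firefox"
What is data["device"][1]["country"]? "CA"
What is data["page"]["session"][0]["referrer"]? "linkedin"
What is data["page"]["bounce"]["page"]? "/products"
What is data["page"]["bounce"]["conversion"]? True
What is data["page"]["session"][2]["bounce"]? 0.83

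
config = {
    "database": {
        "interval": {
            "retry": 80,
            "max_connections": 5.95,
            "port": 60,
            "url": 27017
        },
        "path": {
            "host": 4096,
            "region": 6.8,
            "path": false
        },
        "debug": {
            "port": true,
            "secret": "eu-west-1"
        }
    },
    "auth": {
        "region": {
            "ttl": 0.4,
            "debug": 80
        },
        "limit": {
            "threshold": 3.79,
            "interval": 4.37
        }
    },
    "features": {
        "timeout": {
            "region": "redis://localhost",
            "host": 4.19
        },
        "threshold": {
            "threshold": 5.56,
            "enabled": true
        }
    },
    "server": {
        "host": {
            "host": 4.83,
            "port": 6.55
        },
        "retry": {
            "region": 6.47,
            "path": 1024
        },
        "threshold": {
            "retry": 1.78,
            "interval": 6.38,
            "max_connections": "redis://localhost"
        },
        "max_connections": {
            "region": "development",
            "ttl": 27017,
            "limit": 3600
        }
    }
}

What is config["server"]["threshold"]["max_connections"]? "redis://localhost"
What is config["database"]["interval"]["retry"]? 80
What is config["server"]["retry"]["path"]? 1024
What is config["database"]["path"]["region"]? 6.8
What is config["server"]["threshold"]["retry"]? 1.78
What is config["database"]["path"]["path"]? False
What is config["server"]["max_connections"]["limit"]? 3600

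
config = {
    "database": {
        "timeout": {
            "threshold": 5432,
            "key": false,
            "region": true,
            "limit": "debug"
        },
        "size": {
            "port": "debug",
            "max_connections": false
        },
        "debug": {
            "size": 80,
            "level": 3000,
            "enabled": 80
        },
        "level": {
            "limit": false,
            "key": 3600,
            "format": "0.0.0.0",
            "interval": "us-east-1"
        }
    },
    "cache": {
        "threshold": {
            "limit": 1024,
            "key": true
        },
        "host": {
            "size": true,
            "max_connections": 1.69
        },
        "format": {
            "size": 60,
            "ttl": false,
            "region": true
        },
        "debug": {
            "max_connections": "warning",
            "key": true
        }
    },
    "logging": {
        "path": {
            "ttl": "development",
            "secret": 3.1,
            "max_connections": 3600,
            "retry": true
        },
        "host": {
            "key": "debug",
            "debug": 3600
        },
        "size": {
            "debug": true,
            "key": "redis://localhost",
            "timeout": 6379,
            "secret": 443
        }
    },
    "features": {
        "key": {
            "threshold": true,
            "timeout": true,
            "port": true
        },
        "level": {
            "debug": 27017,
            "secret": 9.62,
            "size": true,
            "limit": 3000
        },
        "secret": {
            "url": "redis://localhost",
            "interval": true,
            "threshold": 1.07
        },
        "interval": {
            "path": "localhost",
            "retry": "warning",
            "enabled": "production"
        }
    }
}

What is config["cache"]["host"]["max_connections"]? 1.69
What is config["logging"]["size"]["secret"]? 443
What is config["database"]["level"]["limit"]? False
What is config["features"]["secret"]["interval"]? True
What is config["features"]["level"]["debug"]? 27017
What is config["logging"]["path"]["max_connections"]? 3600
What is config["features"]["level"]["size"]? True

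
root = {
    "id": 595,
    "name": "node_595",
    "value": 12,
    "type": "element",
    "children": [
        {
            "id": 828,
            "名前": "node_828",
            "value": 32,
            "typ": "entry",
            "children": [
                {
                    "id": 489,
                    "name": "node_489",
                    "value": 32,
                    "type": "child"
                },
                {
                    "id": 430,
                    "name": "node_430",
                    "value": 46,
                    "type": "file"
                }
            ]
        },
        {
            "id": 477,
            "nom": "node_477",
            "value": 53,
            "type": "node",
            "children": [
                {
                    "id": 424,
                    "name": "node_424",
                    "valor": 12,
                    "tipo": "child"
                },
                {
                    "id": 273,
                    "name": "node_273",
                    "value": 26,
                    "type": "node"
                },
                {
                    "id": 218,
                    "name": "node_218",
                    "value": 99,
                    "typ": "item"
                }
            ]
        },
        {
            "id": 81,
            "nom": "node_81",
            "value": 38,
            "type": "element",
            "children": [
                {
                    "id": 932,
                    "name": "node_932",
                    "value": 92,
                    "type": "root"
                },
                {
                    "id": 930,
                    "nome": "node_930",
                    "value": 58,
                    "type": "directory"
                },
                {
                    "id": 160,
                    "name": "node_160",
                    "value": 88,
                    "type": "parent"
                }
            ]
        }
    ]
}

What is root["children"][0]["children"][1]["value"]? 46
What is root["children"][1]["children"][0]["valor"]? 12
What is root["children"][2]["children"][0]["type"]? "root"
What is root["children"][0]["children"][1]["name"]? "node_430"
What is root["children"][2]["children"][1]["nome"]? "node_930"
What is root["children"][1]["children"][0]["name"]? "node_424"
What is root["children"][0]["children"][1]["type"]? "file"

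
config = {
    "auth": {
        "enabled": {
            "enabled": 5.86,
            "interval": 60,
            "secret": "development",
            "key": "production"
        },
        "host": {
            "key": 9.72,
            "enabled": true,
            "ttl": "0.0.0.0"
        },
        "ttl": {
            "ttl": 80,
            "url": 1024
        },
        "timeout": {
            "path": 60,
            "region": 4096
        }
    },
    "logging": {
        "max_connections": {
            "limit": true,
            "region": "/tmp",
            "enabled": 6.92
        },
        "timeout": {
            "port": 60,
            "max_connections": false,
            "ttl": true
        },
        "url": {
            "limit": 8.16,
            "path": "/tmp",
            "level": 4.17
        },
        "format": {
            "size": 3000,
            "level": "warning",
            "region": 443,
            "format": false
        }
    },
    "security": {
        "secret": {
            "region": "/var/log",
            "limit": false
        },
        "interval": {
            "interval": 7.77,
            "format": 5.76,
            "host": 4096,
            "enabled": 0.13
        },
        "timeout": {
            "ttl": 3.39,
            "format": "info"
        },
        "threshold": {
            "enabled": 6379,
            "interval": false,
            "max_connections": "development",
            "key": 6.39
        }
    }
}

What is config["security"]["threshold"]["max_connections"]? "development"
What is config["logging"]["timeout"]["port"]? 60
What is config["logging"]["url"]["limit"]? 8.16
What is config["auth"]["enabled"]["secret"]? "development"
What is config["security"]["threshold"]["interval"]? False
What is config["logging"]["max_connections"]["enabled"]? 6.92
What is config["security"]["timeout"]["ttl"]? 3.39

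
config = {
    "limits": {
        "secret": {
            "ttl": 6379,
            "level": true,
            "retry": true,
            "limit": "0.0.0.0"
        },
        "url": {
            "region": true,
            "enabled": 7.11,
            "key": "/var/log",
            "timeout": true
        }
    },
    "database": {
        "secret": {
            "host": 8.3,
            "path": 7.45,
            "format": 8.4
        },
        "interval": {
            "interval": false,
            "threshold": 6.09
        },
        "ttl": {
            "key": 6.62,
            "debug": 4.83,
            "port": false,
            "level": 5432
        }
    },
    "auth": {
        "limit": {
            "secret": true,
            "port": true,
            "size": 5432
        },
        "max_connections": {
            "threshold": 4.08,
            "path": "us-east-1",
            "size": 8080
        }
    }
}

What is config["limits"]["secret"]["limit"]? "0.0.0.0"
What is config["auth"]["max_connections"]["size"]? 8080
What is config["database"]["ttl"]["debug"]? 4.83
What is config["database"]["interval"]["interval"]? False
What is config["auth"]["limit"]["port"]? True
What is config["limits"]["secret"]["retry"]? True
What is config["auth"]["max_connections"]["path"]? "us-east-1"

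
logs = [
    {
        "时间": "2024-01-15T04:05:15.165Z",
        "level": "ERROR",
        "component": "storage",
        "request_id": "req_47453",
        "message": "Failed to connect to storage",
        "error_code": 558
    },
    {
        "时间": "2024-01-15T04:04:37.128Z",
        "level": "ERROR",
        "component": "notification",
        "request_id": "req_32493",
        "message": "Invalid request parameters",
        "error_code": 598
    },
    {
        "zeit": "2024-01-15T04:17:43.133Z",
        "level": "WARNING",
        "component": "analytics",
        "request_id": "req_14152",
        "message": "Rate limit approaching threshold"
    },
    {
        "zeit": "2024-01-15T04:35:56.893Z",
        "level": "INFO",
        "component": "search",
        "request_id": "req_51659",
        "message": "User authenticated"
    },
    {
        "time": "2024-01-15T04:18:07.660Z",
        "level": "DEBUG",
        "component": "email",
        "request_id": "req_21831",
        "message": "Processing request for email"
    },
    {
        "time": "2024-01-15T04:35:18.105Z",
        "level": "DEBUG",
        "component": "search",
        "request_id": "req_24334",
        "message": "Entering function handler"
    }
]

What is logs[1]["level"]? "ERROR"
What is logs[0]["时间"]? "2024-01-15T04:05:15.165Z"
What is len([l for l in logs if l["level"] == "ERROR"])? 2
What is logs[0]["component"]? "storage"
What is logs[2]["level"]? "WARNING"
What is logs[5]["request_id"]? "req_24334"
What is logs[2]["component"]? "analytics"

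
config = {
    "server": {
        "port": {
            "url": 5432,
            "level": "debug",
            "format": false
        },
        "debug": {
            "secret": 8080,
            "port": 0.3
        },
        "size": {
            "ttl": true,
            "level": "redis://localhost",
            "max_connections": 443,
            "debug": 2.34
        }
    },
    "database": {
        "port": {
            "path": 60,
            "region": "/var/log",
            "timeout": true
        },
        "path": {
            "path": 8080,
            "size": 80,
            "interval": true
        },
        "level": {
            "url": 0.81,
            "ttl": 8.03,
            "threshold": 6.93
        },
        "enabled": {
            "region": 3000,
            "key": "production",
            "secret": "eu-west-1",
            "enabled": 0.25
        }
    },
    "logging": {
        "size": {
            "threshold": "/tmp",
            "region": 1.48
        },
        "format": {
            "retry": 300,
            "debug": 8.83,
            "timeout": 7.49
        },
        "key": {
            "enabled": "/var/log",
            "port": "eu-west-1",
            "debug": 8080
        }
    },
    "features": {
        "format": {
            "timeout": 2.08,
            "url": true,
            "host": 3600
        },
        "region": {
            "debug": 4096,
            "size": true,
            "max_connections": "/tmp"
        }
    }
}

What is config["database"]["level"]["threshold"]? 6.93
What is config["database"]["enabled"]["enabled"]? 0.25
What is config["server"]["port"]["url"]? 5432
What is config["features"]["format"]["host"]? 3600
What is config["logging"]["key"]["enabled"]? "/var/log"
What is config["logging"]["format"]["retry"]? 300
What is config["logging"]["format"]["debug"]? 8.83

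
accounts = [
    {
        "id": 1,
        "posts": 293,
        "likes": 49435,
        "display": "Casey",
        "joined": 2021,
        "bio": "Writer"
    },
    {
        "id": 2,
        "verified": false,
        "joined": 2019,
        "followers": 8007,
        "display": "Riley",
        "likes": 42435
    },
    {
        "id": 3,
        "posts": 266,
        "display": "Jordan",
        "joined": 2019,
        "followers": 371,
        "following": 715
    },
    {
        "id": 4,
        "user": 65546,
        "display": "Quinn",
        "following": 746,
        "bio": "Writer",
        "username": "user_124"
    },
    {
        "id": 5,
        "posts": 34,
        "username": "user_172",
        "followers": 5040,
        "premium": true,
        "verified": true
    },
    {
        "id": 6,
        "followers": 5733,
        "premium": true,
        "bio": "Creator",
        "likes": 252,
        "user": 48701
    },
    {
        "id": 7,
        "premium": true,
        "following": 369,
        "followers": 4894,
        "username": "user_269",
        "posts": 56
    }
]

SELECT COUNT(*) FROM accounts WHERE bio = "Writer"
2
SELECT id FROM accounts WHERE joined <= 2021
[1, 2, 3]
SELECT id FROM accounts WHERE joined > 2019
[1]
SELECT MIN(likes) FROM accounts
252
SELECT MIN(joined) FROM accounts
2019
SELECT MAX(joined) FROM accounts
2021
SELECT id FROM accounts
[1, 2, 3, 4, 5, 6, 7]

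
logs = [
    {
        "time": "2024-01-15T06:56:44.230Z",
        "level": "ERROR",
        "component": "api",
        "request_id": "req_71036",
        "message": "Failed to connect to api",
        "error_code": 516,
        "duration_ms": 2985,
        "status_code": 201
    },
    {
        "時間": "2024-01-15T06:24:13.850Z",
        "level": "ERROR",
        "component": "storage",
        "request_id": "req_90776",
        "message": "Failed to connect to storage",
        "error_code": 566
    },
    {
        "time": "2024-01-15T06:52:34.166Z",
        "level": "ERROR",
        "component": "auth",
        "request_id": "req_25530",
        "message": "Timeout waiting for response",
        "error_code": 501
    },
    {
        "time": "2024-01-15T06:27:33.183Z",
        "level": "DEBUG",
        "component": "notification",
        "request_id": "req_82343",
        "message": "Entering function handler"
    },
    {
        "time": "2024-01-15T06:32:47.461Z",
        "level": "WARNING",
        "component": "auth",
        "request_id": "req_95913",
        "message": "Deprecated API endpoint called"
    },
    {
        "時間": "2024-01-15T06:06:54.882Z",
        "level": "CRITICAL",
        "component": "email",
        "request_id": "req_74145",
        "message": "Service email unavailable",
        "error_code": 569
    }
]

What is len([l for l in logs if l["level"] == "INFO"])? 0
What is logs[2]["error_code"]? 501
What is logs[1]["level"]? "ERROR"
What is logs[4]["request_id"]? "req_95913"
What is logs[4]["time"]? "2024-01-15T06:32:47.461Z"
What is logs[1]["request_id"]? "req_90776"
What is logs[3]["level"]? "DEBUG"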